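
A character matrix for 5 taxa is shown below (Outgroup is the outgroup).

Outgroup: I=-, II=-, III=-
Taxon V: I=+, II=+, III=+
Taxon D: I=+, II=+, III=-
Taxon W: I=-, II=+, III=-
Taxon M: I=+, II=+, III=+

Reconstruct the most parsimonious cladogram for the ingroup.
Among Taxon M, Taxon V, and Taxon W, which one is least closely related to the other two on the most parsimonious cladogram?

Taxon W

The outgroup has state '-' for every character, so '+' is the derived state throughout.
Only Taxon D, Taxon M, and Taxon V show the derived state '+' for I, supporting them as a clade.
All ingroup taxa share the derived state '+' for II; it defines the ingroup but does not resolve relationships within it.
III: derived state '+' in Taxon M and Taxon V only — synapomorphy for {Taxon M, Taxon V}.
Most parsimonious ingroup topology: (((Taxon V,Taxon M),Taxon D),Taxon W).
Taxon V and Taxon M share a more recent common ancestor with each other than either does with Taxon W, so Taxon W is the least closely related of the three.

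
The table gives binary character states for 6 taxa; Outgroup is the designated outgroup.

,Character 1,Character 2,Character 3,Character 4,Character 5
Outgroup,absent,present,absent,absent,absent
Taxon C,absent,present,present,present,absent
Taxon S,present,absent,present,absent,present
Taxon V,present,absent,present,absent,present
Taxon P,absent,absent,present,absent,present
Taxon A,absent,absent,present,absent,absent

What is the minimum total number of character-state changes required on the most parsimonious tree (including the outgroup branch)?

5

Character polarity is set by the outgroup: the derived state is whichever differs from the outgroup's state, so for Character 2 the derived state is 'absent', and for the remaining characters it is 'present'.
Character 1 (derived state 'present') is shared by Taxon S and Taxon V — a synapomorphy uniting that clade.
Only Taxon A, Taxon P, Taxon S, and Taxon V show the derived state 'absent' for Character 2, supporting them as a clade.
Character 3 (derived state 'present') is shared by all ingroup taxa — unites the whole ingroup.
Character 4 (derived state 'present') is unique to Taxon C (autapomorphy; uninformative for grouping).
Character 5: derived state 'present' in Taxon P, Taxon S, and Taxon V only — synapomorphy for {Taxon P, Taxon S, Taxon V}.
Most parsimonious ingroup topology: (Taxon C,(((Taxon S,Taxon V),Taxon P),Taxon A)).
Changes per character on this tree: Character 1: 1; Character 2: 1; Character 3: 1; Character 4: 1; Character 5: 1.
Total = 5.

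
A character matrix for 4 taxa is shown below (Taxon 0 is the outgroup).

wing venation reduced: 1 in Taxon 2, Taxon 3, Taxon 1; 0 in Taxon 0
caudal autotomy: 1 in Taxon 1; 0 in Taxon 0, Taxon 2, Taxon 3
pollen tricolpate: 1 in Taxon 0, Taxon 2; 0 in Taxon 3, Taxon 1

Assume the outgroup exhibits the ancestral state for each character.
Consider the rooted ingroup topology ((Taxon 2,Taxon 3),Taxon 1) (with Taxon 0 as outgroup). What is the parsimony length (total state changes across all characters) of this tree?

4

Map each character onto ((Taxon 2,Taxon 3),Taxon 1) (rooted by Taxon 0) and count the minimum state changes it requires (Fitch parsimony):
wing venation reduced: 1; caudal autotomy: 1; pollen tricolpate: 2.
Total tree length = 4.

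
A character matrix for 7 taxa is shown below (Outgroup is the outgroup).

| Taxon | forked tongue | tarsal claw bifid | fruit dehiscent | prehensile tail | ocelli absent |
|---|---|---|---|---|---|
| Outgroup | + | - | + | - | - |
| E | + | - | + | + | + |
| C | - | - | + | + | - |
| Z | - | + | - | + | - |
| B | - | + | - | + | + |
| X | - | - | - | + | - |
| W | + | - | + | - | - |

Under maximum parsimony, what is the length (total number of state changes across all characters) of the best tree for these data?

6

Character polarity is set by the outgroup: the derived state is whichever differs from the outgroup's state, so for forked tongue, fruit dehiscent the derived state is '-', and for the remaining characters it is '+'.
forked tongue (derived state '-') is shared by B, C, X, and Z — a synapomorphy uniting that clade.
tarsal claw bifid: derived state '+' in B and Z only — synapomorphy for {B, Z}.
fruit dehiscent: derived state '-' in B, X, and Z only — synapomorphy for {B, X, Z}.
prehensile tail: derived state '+' in B, C, E, X, and Z only — synapomorphy for {B, C, E, X, Z}.
ocelli absent groups B and E, which is incompatible with the clades supported by the remaining characters; treating it as convergent (homoplasy) costs fewer steps than any alternative tree.
Most parsimonious ingroup topology: ((E,(C,((Z,B),X))),W).
Changes per character on this tree: forked tongue: 1; tarsal claw bifid: 1; fruit dehiscent: 1; prehensile tail: 1; ocelli absent: 2.
Total = 6.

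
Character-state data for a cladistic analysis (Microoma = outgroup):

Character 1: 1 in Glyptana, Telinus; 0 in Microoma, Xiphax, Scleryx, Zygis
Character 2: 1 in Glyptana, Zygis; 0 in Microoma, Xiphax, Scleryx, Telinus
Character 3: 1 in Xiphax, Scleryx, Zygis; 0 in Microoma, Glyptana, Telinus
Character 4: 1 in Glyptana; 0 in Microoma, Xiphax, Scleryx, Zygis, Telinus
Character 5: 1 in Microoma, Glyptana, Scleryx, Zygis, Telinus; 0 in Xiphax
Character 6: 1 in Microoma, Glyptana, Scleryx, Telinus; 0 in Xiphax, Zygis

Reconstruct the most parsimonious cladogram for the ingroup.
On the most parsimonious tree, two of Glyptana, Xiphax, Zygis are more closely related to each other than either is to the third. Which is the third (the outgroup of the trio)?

Character polarity is set by the outgroup: the derived state is whichever differs from the outgroup's state, so for Character 5, Character 6 the derived state is '0', and for the remaining characters it is '1'.
Character 1 (derived state '1') is shared by Glyptana and Telinus — a synapomorphy uniting that clade.
Character 2 groups Glyptana and Zygis, which is incompatible with the clades supported by the remaining characters; treating it as convergent (homoplasy) costs fewer steps than any alternative tree.
Character 3: derived state '1' in Scleryx, Xiphax, and Zygis only — synapomorphy for {Scleryx, Xiphax, Zygis}.
Character 4: derived state '1' in Glyptana only — an autapomorphy, so it tells us nothing about relationships among taxa.
Character 5 (derived state '0') is unique to Xiphax (autapomorphy; uninformative for grouping).
Character 6 (derived state '0') is shared by Xiphax and Zygis — a synapomorphy uniting that clade.
Most parsimonious ingroup topology: (((Xiphax,Zygis),Scleryx),(Glyptana,Telinus)).
Xiphax and Zygis share a more recent common ancestor with each other than either does with Glyptana, so Glyptana is the least closely related of the three.

Glyptana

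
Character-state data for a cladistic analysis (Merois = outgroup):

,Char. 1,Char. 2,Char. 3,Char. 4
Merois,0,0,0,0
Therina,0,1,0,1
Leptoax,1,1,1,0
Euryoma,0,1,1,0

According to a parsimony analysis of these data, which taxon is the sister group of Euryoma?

The outgroup has state '0' for every character, so '1' is the derived state throughout.
Char. 1: derived state '1' in Leptoax only — an autapomorphy, so it tells us nothing about relationships among taxa.
All ingroup taxa share the derived state '1' for Char. 2; it defines the ingroup but does not resolve relationships within it.
Only Euryoma and Leptoax show the derived state '1' for Char. 3, supporting them as a clade.
Char. 4 (derived state '1') is unique to Therina (autapomorphy; uninformative for grouping).
Most parsimonious ingroup topology: ((Leptoax,Euryoma),Therina).
Euryoma and Leptoax form a cherry on this tree, so they are sister taxa.

Leptoax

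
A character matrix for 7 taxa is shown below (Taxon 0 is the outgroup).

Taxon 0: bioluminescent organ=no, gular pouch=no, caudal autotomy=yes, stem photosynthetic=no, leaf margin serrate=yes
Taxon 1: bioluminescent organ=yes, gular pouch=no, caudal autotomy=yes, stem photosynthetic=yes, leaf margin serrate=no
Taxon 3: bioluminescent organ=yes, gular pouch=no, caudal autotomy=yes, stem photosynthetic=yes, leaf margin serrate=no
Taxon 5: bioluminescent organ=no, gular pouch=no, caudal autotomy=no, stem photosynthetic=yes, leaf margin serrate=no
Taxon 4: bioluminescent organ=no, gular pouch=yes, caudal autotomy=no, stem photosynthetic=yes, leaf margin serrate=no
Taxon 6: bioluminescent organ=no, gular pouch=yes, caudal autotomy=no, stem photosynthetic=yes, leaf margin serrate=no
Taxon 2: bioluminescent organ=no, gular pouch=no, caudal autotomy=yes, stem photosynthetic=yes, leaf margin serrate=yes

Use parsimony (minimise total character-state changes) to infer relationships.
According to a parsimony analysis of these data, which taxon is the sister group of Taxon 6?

Character polarity is set by the outgroup: the derived state is whichever differs from the outgroup's state, so for caudal autotomy, leaf margin serrate the derived state is 'no', and for the remaining characters it is 'yes'.
bioluminescent organ (derived state 'yes') is shared by Taxon 1 and Taxon 3 — a synapomorphy uniting that clade.
Only Taxon 4 and Taxon 6 show the derived state 'yes' for gular pouch, supporting them as a clade.
caudal autotomy: derived state 'no' in Taxon 4, Taxon 5, and Taxon 6 only — synapomorphy for {Taxon 4, Taxon 5, Taxon 6}.
All ingroup taxa share the derived state 'yes' for stem photosynthetic; it defines the ingroup but does not resolve relationships within it.
leaf margin serrate: derived state 'no' in Taxon 1, Taxon 3, Taxon 4, Taxon 5, and Taxon 6 only — synapomorphy for {Taxon 1, Taxon 3, Taxon 4, Taxon 5, Taxon 6}.
Most parsimonious ingroup topology: (((Taxon 1,Taxon 3),(Taxon 5,(Taxon 4,Taxon 6))),Taxon 2).
Taxon 6 and Taxon 4 form a cherry on this tree, so they are sister taxa.

Taxon 4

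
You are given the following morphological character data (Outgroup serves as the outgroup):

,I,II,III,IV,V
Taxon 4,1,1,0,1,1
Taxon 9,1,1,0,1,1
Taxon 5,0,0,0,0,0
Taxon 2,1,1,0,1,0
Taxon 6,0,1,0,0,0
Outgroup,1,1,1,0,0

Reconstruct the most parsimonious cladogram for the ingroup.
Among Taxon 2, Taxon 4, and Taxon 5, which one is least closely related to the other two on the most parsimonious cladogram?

Character polarity is set by the outgroup: the derived state is whichever differs from the outgroup's state, so for I, II, III the derived state is '0', and for the remaining characters it is '1'.
I (derived state '0') is shared by Taxon 5 and Taxon 6 — a synapomorphy uniting that clade.
II: derived state '0' in Taxon 5 only — an autapomorphy, so it tells us nothing about relationships among taxa.
III (derived state '0') is shared by all ingroup taxa — unites the whole ingroup.
IV: derived state '1' in Taxon 2, Taxon 4, and Taxon 9 only — synapomorphy for {Taxon 2, Taxon 4, Taxon 9}.
V (derived state '1') is shared by Taxon 4 and Taxon 9 — a synapomorphy uniting that clade.
Most parsimonious ingroup topology: ((Taxon 6,Taxon 5),((Taxon 4,Taxon 9),Taxon 2)).
Taxon 2 and Taxon 4 share a more recent common ancestor with each other than either does with Taxon 5, so Taxon 5 is the least closely related of the three.

Taxon 5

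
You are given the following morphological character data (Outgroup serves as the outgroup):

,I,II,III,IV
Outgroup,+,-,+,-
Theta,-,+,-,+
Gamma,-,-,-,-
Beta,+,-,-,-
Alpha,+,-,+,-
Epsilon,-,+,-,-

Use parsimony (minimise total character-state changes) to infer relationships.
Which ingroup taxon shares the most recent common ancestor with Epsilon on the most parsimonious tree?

Theta

Character polarity is set by the outgroup: the derived state is whichever differs from the outgroup's state, so for I, III the derived state is '-', and for the remaining characters it is '+'.
I: derived state '-' in Epsilon, Gamma, and Theta only — synapomorphy for {Epsilon, Gamma, Theta}.
II (derived state '+') is shared by Epsilon and Theta — a synapomorphy uniting that clade.
Only Beta, Epsilon, Gamma, and Theta show the derived state '-' for III, supporting them as a clade.
IV (derived state '+') is unique to Theta (autapomorphy; uninformative for grouping).
Most parsimonious ingroup topology: ((((Theta,Epsilon),Gamma),Beta),Alpha).
Epsilon and Theta form a cherry on this tree, so they are sister taxa.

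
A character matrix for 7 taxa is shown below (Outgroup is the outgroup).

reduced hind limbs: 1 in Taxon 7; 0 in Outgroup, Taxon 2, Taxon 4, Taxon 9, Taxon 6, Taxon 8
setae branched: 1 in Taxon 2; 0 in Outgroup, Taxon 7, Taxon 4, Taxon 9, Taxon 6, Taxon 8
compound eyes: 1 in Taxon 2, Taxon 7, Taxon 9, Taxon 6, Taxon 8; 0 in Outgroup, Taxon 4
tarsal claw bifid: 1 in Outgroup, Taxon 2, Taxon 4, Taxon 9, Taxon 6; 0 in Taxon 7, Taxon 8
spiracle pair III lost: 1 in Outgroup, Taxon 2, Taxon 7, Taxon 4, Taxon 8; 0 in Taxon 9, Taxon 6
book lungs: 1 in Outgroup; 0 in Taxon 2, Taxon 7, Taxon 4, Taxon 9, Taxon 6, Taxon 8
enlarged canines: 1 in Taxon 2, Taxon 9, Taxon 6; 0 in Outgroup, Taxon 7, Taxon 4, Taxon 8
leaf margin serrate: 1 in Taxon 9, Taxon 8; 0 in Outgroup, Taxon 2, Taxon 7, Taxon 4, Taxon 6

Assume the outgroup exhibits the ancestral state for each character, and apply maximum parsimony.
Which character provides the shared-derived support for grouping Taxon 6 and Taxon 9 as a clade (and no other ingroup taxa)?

spiracle pair III lost

Character polarity is set by the outgroup: the derived state is whichever differs from the outgroup's state, so for tarsal claw bifid, spiracle pair III lost, book lungs the derived state is '0', and for the remaining characters it is '1'.
reduced hind limbs (derived state '1') is unique to Taxon 7 (autapomorphy; uninformative for grouping).
setae branched: derived state '1' in Taxon 2 only — an autapomorphy, so it tells us nothing about relationships among taxa.
Only Taxon 2, Taxon 6, Taxon 7, Taxon 8, and Taxon 9 show the derived state '1' for compound eyes, supporting them as a clade.
Only Taxon 7 and Taxon 8 show the derived state '0' for tarsal claw bifid, supporting them as a clade.
Only Taxon 6 and Taxon 9 show the derived state '0' for spiracle pair III lost, supporting them as a clade.
book lungs (derived state '0') is shared by all ingroup taxa — unites the whole ingroup.
enlarged canines (derived state '1') is shared by Taxon 2, Taxon 6, and Taxon 9 — a synapomorphy uniting that clade.
leaf margin serrate (state '1') occurs in Taxon 8 and Taxon 9 but conflicts with the nesting implied by the other characters — most parsimoniously interpreted as homoplasy.
Most parsimonious ingroup topology: (((Taxon 2,(Taxon 9,Taxon 6)),(Taxon 7,Taxon 8)),Taxon 4).
The clade {Taxon 6, Taxon 9} is supported by spiracle pair III lost: its derived state '0' occurs in exactly those taxa and in no other taxon (including the outgroup).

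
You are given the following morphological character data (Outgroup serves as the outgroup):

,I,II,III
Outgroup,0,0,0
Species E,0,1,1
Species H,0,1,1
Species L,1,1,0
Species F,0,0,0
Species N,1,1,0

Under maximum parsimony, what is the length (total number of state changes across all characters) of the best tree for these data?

3

The outgroup has state '0' for every character, so '1' is the derived state throughout.
Only Species L and Species N show the derived state '1' for I, supporting them as a clade.
II: derived state '1' in Species E, Species H, Species L, and Species N only — synapomorphy for {Species E, Species H, Species L, Species N}.
Only Species E and Species H show the derived state '1' for III, supporting them as a clade.
Most parsimonious ingroup topology: (((Species E,Species H),(Species L,Species N)),Species F).
Changes per character on this tree: I: 1; II: 1; III: 1.
Total = 3.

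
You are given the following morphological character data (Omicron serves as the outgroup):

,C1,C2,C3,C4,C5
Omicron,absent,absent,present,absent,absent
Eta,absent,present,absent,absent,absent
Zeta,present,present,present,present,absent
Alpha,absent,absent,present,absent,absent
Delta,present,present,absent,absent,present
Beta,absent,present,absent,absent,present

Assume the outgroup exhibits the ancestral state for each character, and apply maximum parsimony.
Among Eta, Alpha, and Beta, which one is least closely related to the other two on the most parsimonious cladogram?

Character polarity is set by the outgroup: the derived state is whichever differs from the outgroup's state, so for C3 the derived state is 'absent', and for the remaining characters it is 'present'.
C1 groups Delta and Zeta, which is incompatible with the clades supported by the remaining characters; treating it as convergent (homoplasy) costs fewer steps than any alternative tree.
Only Beta, Delta, Eta, and Zeta show the derived state 'present' for C2, supporting them as a clade.
C3: derived state 'absent' in Beta, Delta, and Eta only — synapomorphy for {Beta, Delta, Eta}.
C4 (derived state 'present') is unique to Zeta (autapomorphy; uninformative for grouping).
C5: derived state 'present' in Beta and Delta only — synapomorphy for {Beta, Delta}.
Most parsimonious ingroup topology: ((((Beta,Delta),Eta),Zeta),Alpha).
Eta and Beta share a more recent common ancestor with each other than either does with Alpha, so Alpha is the least closely related of the three.

Alpha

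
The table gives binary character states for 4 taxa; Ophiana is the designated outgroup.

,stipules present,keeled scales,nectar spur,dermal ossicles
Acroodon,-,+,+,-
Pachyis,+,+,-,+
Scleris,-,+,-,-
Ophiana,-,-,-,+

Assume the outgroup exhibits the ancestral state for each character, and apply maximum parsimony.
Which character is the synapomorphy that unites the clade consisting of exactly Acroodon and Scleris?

Character polarity is set by the outgroup: the derived state is whichever differs from the outgroup's state, so for dermal ossicles the derived state is '-', and for the remaining characters it is '+'.
stipules present: derived state '+' in Pachyis only — an autapomorphy, so it tells us nothing about relationships among taxa.
keeled scales (derived state '+') is shared by all ingroup taxa — unites the whole ingroup.
nectar spur: derived state '+' in Acroodon only — an autapomorphy, so it tells us nothing about relationships among taxa.
dermal ossicles: derived state '-' in Acroodon and Scleris only — synapomorphy for {Acroodon, Scleris}.
Most parsimonious ingroup topology: (Pachyis,(Acroodon,Scleris)).
The clade {Acroodon, Scleris} is supported by dermal ossicles: its derived state '-' occurs in exactly those taxa and in no other taxon (including the outgroup).

dermal ossicles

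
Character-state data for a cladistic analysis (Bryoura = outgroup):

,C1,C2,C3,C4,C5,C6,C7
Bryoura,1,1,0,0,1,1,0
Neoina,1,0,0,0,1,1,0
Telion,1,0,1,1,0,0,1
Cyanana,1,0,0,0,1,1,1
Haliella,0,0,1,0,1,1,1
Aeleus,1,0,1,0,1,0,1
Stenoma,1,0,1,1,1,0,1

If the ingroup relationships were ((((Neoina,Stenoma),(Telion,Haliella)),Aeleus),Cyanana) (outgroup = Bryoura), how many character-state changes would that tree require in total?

Map each character onto ((((Neoina,Stenoma),(Telion,Haliella)),Aeleus),Cyanana) (rooted by Bryoura) and count the minimum state changes it requires (Fitch parsimony):
C1: 1; C2: 1; C3: 2; C4: 2; C5: 1; C6: 3; C7: 2.
Total tree length = 12.

12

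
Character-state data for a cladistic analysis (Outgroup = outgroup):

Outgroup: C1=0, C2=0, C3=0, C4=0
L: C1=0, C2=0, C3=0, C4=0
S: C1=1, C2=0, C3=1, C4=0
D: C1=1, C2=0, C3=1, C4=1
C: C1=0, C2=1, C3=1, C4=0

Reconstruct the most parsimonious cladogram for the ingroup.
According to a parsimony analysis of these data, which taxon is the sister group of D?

The outgroup has state '0' for every character, so '1' is the derived state throughout.
Only D and S show the derived state '1' for C1, supporting them as a clade.
C2: derived state '1' in C only — an autapomorphy, so it tells us nothing about relationships among taxa.
Only C, D, and S show the derived state '1' for C3, supporting them as a clade.
C4 (derived state '1') is unique to D (autapomorphy; uninformative for grouping).
Most parsimonious ingroup topology: (L,((S,D),C)).
D and S form a cherry on this tree, so they are sister taxa.

S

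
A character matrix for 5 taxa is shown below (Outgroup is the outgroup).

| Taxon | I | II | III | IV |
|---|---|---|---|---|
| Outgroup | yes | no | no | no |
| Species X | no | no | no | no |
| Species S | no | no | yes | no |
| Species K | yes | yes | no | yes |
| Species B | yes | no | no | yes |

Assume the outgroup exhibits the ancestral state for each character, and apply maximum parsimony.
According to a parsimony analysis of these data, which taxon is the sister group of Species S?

Character polarity is set by the outgroup: the derived state is whichever differs from the outgroup's state, so for I the derived state is 'no', and for the remaining characters it is 'yes'.
Only Species S and Species X show the derived state 'no' for I, supporting them as a clade.
II: derived state 'yes' in Species K only — an autapomorphy, so it tells us nothing about relationships among taxa.
III (derived state 'yes') is unique to Species S (autapomorphy; uninformative for grouping).
Only Species B and Species K show the derived state 'yes' for IV, supporting them as a clade.
Most parsimonious ingroup topology: ((Species X,Species S),(Species K,Species B)).
Species S and Species X form a cherry on this tree, so they are sister taxa.

Species X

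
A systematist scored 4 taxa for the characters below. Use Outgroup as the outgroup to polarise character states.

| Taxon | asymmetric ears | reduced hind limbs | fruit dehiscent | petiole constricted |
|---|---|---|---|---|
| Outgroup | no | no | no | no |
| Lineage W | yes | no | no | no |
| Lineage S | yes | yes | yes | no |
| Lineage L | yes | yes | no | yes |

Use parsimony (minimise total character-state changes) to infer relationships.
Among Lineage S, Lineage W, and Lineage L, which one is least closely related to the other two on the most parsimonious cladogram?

Lineage W

The outgroup has state 'no' for every character, so 'yes' is the derived state throughout.
All ingroup taxa share the derived state 'yes' for asymmetric ears; it defines the ingroup but does not resolve relationships within it.
Only Lineage L and Lineage S show the derived state 'yes' for reduced hind limbs, supporting them as a clade.
fruit dehiscent (derived state 'yes') is unique to Lineage S (autapomorphy; uninformative for grouping).
petiole constricted (derived state 'yes') is unique to Lineage L (autapomorphy; uninformative for grouping).
Most parsimonious ingroup topology: (Lineage W,(Lineage S,Lineage L)).
Lineage S and Lineage L share a more recent common ancestor with each other than either does with Lineage W, so Lineage W is the least closely related of the three.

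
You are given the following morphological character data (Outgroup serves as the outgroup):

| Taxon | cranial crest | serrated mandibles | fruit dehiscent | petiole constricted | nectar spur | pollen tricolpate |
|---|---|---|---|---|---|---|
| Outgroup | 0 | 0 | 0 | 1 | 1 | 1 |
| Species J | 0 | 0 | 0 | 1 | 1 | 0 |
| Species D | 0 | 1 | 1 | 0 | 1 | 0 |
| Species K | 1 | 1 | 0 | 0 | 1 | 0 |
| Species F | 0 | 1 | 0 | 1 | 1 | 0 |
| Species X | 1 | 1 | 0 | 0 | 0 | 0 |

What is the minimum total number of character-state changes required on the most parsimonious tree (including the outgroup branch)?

6

Character polarity is set by the outgroup: the derived state is whichever differs from the outgroup's state, so for petiole constricted, nectar spur, pollen tricolpate the derived state is '0', and for the remaining characters it is '1'.
cranial crest: derived state '1' in Species K and Species X only — synapomorphy for {Species K, Species X}.
serrated mandibles (derived state '1') is shared by Species D, Species F, Species K, and Species X — a synapomorphy uniting that clade.
fruit dehiscent: derived state '1' in Species D only — an autapomorphy, so it tells us nothing about relationships among taxa.
petiole constricted: derived state '0' in Species D, Species K, and Species X only — synapomorphy for {Species D, Species K, Species X}.
nectar spur (derived state '0') is unique to Species X (autapomorphy; uninformative for grouping).
pollen tricolpate (derived state '0') is shared by all ingroup taxa — unites the whole ingroup.
Most parsimonious ingroup topology: (Species J,((Species D,(Species K,Species X)),Species F)).
Changes per character on this tree: cranial crest: 1; serrated mandibles: 1; fruit dehiscent: 1; petiole constricted: 1; nectar spur: 1; pollen tricolpate: 1.
Total = 6.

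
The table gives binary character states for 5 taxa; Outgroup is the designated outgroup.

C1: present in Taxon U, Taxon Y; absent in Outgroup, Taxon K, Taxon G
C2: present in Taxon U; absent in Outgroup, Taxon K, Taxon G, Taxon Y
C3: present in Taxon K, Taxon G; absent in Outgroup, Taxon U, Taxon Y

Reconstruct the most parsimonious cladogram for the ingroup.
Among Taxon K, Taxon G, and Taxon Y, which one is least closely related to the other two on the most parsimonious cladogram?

The outgroup has state 'absent' for every character, so 'present' is the derived state throughout.
Only Taxon U and Taxon Y show the derived state 'present' for C1, supporting them as a clade.
C2: derived state 'present' in Taxon U only — an autapomorphy, so it tells us nothing about relationships among taxa.
Only Taxon G and Taxon K show the derived state 'present' for C3, supporting them as a clade.
Most parsimonious ingroup topology: ((Taxon K,Taxon G),(Taxon U,Taxon Y)).
Taxon G and Taxon K share a more recent common ancestor with each other than either does with Taxon Y, so Taxon Y is the least closely related of the three.

Taxon Y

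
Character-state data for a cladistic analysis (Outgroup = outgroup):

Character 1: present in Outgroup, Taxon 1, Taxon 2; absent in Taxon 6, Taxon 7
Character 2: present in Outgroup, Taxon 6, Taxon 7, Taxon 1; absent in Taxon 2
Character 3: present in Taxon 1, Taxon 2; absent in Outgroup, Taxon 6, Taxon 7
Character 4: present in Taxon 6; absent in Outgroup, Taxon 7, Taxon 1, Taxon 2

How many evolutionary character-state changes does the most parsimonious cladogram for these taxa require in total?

Character polarity is set by the outgroup: the derived state is whichever differs from the outgroup's state, so for Character 1, Character 2 the derived state is 'absent', and for the remaining characters it is 'present'.
Only Taxon 6 and Taxon 7 show the derived state 'absent' for Character 1, supporting them as a clade.
Character 2: derived state 'absent' in Taxon 2 only — an autapomorphy, so it tells us nothing about relationships among taxa.
Character 3 (derived state 'present') is shared by Taxon 1 and Taxon 2 — a synapomorphy uniting that clade.
Character 4 (derived state 'present') is unique to Taxon 6 (autapomorphy; uninformative for grouping).
Most parsimonious ingroup topology: ((Taxon 6,Taxon 7),(Taxon 1,Taxon 2)).
Changes per character on this tree: Character 1: 1; Character 2: 1; Character 3: 1; Character 4: 1.
Total = 4.

4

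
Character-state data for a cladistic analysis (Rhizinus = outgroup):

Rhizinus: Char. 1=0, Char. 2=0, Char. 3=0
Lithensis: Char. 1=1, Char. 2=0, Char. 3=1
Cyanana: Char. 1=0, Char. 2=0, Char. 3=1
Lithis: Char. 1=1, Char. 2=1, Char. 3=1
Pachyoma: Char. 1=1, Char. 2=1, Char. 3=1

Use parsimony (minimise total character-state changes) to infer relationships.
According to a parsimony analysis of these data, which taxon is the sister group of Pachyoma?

The outgroup has state '0' for every character, so '1' is the derived state throughout.
Char. 1: derived state '1' in Lithensis, Lithis, and Pachyoma only — synapomorphy for {Lithensis, Lithis, Pachyoma}.
Char. 2 (derived state '1') is shared by Lithis and Pachyoma — a synapomorphy uniting that clade.
Char. 3 (derived state '1') is shared by all ingroup taxa — unites the whole ingroup.
Most parsimonious ingroup topology: ((Lithensis,(Lithis,Pachyoma)),Cyanana).
Pachyoma and Lithis form a cherry on this tree, so they are sister taxa.

Lithis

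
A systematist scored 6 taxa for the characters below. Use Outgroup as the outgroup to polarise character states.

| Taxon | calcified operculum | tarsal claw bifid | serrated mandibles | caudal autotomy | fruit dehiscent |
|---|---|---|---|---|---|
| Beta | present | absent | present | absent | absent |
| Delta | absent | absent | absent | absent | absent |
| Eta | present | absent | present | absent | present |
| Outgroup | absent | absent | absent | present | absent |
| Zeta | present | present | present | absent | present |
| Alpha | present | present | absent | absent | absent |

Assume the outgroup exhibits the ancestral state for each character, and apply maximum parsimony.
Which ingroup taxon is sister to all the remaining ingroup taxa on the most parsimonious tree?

Character polarity is set by the outgroup: the derived state is whichever differs from the outgroup's state, so for caudal autotomy the derived state is 'absent', and for the remaining characters it is 'present'.
calcified operculum (derived state 'present') is shared by Alpha, Beta, Eta, and Zeta — a synapomorphy uniting that clade.
tarsal claw bifid (state 'present') occurs in Alpha and Zeta but conflicts with the nesting implied by the other characters — most parsimoniously interpreted as homoplasy.
serrated mandibles (derived state 'present') is shared by Beta, Eta, and Zeta — a synapomorphy uniting that clade.
caudal autotomy (derived state 'absent') is shared by all ingroup taxa — unites the whole ingroup.
Only Eta and Zeta show the derived state 'present' for fruit dehiscent, supporting them as a clade.
Most parsimonious ingroup topology: (Delta,(((Zeta,Eta),Beta),Alpha)).
Delta is sister to the clade containing all other ingroup taxa, so it is the earliest-diverging (most basal) ingroup lineage.

Delta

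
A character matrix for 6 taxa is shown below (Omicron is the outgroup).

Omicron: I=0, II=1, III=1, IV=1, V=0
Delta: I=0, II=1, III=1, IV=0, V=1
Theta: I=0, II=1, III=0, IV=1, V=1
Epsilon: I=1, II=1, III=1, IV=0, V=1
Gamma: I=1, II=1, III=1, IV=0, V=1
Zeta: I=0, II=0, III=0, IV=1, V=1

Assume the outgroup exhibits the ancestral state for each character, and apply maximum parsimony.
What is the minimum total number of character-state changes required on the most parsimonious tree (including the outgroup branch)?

Character polarity is set by the outgroup: the derived state is whichever differs from the outgroup's state, so for II, III, IV the derived state is '0', and for the remaining characters it is '1'.
I (derived state '1') is shared by Epsilon and Gamma — a synapomorphy uniting that clade.
II (derived state '0') is unique to Zeta (autapomorphy; uninformative for grouping).
Only Theta and Zeta show the derived state '0' for III, supporting them as a clade.
IV (derived state '0') is shared by Delta, Epsilon, and Gamma — a synapomorphy uniting that clade.
V (derived state '1') is shared by all ingroup taxa — unites the whole ingroup.
Most parsimonious ingroup topology: ((Delta,(Epsilon,Gamma)),(Theta,Zeta)).
Changes per character on this tree: I: 1; II: 1; III: 1; IV: 1; V: 1.
Total = 5.

5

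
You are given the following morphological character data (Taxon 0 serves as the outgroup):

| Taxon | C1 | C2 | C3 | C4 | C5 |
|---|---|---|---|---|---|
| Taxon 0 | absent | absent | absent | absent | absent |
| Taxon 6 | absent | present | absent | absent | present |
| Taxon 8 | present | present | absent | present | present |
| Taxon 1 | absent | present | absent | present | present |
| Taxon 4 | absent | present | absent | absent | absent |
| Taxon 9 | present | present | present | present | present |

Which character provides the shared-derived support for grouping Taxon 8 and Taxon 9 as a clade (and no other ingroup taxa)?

The outgroup has state 'absent' for every character, so 'present' is the derived state throughout.
C1: derived state 'present' in Taxon 8 and Taxon 9 only — synapomorphy for {Taxon 8, Taxon 9}.
C2 (derived state 'present') is shared by all ingroup taxa — unites the whole ingroup.
C3: derived state 'present' in Taxon 9 only — an autapomorphy, so it tells us nothing about relationships among taxa.
Only Taxon 1, Taxon 8, and Taxon 9 show the derived state 'present' for C4, supporting them as a clade.
Only Taxon 1, Taxon 6, Taxon 8, and Taxon 9 show the derived state 'present' for C5, supporting them as a clade.
Most parsimonious ingroup topology: (((Taxon 1,(Taxon 8,Taxon 9)),Taxon 6),Taxon 4).
The clade {Taxon 8, Taxon 9} is supported by C1: its derived state 'present' occurs in exactly those taxa and in no other taxon (including the outgroup).

C1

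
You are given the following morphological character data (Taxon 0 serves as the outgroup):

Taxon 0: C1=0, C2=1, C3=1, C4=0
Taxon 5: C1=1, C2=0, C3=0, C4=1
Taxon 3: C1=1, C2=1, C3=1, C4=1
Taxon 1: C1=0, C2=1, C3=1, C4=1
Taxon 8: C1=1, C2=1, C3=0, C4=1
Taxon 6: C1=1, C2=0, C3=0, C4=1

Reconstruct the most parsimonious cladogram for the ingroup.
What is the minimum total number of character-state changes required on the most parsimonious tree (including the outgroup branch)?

4

Character polarity is set by the outgroup: the derived state is whichever differs from the outgroup's state, so for C2, C3 the derived state is '0', and for the remaining characters it is '1'.
C1: derived state '1' in Taxon 3, Taxon 5, Taxon 6, and Taxon 8 only — synapomorphy for {Taxon 3, Taxon 5, Taxon 6, Taxon 8}.
C2 (derived state '0') is shared by Taxon 5 and Taxon 6 — a synapomorphy uniting that clade.
Only Taxon 5, Taxon 6, and Taxon 8 show the derived state '0' for C3, supporting them as a clade.
C4 (derived state '1') is shared by all ingroup taxa — unites the whole ingroup.
Most parsimonious ingroup topology: ((((Taxon 5,Taxon 6),Taxon 8),Taxon 3),Taxon 1).
Changes per character on this tree: C1: 1; C2: 1; C3: 1; C4: 1.
Total = 4.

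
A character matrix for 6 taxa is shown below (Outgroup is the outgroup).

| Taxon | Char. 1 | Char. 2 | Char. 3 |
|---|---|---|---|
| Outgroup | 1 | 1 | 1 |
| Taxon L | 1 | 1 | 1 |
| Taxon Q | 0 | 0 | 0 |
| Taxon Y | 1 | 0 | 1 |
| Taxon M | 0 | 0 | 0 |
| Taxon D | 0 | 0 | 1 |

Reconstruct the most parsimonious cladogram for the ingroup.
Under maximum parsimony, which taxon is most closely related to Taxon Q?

Taxon M

The outgroup has state '1' for every character, so '0' is the derived state throughout.
Char. 1 (derived state '0') is shared by Taxon D, Taxon M, and Taxon Q — a synapomorphy uniting that clade.
Char. 2 (derived state '0') is shared by Taxon D, Taxon M, Taxon Q, and Taxon Y — a synapomorphy uniting that clade.
Only Taxon M and Taxon Q show the derived state '0' for Char. 3, supporting them as a clade.
Most parsimonious ingroup topology: (Taxon L,(((Taxon Q,Taxon M),Taxon D),Taxon Y)).
Taxon Q and Taxon M form a cherry on this tree, so they are sister taxa.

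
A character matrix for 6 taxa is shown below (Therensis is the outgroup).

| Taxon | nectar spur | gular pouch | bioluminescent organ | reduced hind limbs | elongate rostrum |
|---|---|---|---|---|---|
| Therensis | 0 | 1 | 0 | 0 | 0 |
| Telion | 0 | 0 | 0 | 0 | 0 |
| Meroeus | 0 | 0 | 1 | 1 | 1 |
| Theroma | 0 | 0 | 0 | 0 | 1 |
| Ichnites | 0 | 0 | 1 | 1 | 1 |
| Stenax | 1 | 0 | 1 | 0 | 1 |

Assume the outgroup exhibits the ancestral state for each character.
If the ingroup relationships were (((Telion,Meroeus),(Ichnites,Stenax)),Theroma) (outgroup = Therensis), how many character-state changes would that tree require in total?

8

Map each character onto (((Telion,Meroeus),(Ichnites,Stenax)),Theroma) (rooted by Therensis) and count the minimum state changes it requires (Fitch parsimony):
nectar spur: 1; gular pouch: 1; bioluminescent organ: 2; reduced hind limbs: 2; elongate rostrum: 2.
Total tree length = 8.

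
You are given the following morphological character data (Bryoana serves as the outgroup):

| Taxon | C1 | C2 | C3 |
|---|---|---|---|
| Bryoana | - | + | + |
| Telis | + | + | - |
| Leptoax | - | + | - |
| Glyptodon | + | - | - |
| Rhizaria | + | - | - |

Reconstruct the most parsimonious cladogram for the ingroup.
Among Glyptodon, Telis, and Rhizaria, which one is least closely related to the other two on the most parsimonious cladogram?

Character polarity is set by the outgroup: the derived state is whichever differs from the outgroup's state, so for C2, C3 the derived state is '-', and for the remaining characters it is '+'.
C1 (derived state '+') is shared by Glyptodon, Rhizaria, and Telis — a synapomorphy uniting that clade.
C2: derived state '-' in Glyptodon and Rhizaria only — synapomorphy for {Glyptodon, Rhizaria}.
All ingroup taxa share the derived state '-' for C3; it defines the ingroup but does not resolve relationships within it.
Most parsimonious ingroup topology: ((Telis,(Glyptodon,Rhizaria)),Leptoax).
Glyptodon and Rhizaria share a more recent common ancestor with each other than either does with Telis, so Telis is the least closely related of the three.

Telis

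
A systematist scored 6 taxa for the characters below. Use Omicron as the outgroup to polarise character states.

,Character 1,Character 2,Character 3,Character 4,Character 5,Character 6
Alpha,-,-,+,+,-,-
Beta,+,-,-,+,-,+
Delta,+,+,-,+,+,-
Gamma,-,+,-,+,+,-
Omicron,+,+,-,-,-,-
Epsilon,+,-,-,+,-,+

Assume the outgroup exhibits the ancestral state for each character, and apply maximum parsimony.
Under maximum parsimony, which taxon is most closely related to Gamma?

Delta

Character polarity is set by the outgroup: the derived state is whichever differs from the outgroup's state, so for Character 1, Character 2 the derived state is '-', and for the remaining characters it is '+'.
Character 1 groups Alpha and Gamma, which is incompatible with the clades supported by the remaining characters; treating it as convergent (homoplasy) costs fewer steps than any alternative tree.
Character 2 (derived state '-') is shared by Alpha, Beta, and Epsilon — a synapomorphy uniting that clade.
Character 3: derived state '+' in Alpha only — an autapomorphy, so it tells us nothing about relationships among taxa.
All ingroup taxa share the derived state '+' for Character 4; it defines the ingroup but does not resolve relationships within it.
Character 5 (derived state '+') is shared by Delta and Gamma — a synapomorphy uniting that clade.
Character 6 (derived state '+') is shared by Beta and Epsilon — a synapomorphy uniting that clade.
Most parsimonious ingroup topology: ((Delta,Gamma),((Beta,Epsilon),Alpha)).
Gamma and Delta form a cherry on this tree, so they are sister taxa.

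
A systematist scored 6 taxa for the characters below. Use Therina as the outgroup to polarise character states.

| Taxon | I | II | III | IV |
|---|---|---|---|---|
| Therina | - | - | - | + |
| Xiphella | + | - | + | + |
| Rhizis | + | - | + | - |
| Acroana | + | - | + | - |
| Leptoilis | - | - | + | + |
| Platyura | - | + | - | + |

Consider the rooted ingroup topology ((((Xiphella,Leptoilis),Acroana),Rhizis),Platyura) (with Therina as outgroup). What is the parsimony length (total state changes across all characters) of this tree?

Map each character onto ((((Xiphella,Leptoilis),Acroana),Rhizis),Platyura) (rooted by Therina) and count the minimum state changes it requires (Fitch parsimony):
I: 2; II: 1; III: 1; IV: 2.
Total tree length = 6.

6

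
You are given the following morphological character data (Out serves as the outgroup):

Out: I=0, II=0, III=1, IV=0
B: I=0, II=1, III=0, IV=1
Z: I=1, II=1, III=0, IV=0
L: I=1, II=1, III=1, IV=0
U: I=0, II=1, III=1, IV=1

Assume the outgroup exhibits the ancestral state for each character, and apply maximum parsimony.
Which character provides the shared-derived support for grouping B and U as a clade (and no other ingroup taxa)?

IV

Character polarity is set by the outgroup: the derived state is whichever differs from the outgroup's state, so for III the derived state is '0', and for the remaining characters it is '1'.
I: derived state '1' in L and Z only — synapomorphy for {L, Z}.
II (derived state '1') is shared by all ingroup taxa — unites the whole ingroup.
III (state '0') occurs in B and Z but conflicts with the nesting implied by the other characters — most parsimoniously interpreted as homoplasy.
Only B and U show the derived state '1' for IV, supporting them as a clade.
Most parsimonious ingroup topology: ((B,U),(Z,L)).
The clade {B, U} is supported by IV: its derived state '1' occurs in exactly those taxa and in no other taxon (including the outgroup).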